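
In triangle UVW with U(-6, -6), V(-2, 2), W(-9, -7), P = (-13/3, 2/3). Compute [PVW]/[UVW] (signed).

[UVW] = ½·((-6)·(2−(-7)) + (-2)·(-7−(-6)) + (-9)·(-6−2)) = ½·(-54 + 2 + 72) = 10.
[PVW] = ½·((-13/3)·(2−(-7)) + (-2)·(-7−(2/3)) + (-9)·(2/3−2)) = ½·(-39 + 46/3 + 12) = -35/6, so the ratio is (-35/6)/10 = -7/12.

-7/12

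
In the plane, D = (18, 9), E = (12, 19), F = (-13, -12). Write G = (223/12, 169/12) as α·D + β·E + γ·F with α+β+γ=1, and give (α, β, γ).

Signed area of the reference triangle: [DEF] = ½·(18·(19−(-12)) + 12·(-12−9) + (-13)·(9−19)) = ½·(558 − 252 + 130) = 218.
[GEF] = ½·((223/12)·(19−(-12)) + 12·(-12−(169/12)) + (-13)·(169/12−19)) = ½·(6913/12 − 313 + 767/12) = 327/2, so the D-coordinate is (327/2)/218 = 3/4.
[DGF] = ½·(18·(169/12−(-12)) + (223/12)·(-12−9) + (-13)·(9−(169/12))) = ½·(939/2 − 1561/4 + 793/12) = 218/3, so the E-coordinate is 1/3.
[DEG] = ½·(18·(19−(169/12)) + 12·(169/12−9) + (223/12)·(9−19)) = ½·(177/2 + 61 − 1115/6) = -109/6, so the F-coordinate is -1/12.
Check: 3/4 + 1/3 − 1/12 = 1.

(3/4, 1/3, -1/12)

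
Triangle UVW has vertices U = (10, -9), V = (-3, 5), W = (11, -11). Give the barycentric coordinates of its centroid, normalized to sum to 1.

(1/3, 1/3, 1/3)

The centroid is the average of the vertices, so each weight is 1/3.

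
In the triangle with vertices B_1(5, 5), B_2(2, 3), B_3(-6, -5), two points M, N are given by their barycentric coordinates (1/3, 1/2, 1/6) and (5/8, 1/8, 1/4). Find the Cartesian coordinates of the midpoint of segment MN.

(85/48, 55/24)

Barycentric coordinates of the midpoint are the average: (23/48, 5/16, 5/24).
Converting: (23/48)·B_1 + (5/16)·B_2 + (5/24)·B_3 = (85/48, 55/24).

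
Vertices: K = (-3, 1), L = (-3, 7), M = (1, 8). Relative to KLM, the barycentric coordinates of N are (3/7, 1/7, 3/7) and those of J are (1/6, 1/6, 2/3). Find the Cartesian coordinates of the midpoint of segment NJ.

Barycentric coordinates of the midpoint are the average: (25/84, 13/84, 23/42).
Converting: (25/84)·K + (13/84)·L + (23/42)·M = (-17/21, 121/21).

(-17/21, 121/21)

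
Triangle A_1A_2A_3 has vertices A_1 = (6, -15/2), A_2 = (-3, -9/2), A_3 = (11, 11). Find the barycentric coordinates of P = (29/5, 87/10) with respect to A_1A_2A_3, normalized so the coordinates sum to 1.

(-4/15, 7/15, 4/5)

Signed area of the reference triangle: [A_1A_2A_3] = ½·(6·(-9/2−11) + (-3)·(11−(-15/2)) + 11·(-15/2−(-9/2))) = ½·(-93 − 111/2 − 33) = -363/4.
[PA_2A_3] = ½·((29/5)·(-9/2−11) + (-3)·(11−(87/10)) + 11·(87/10−(-9/2))) = ½·(-899/10 − 69/10 + 726/5) = 121/5, so the A_1-coordinate is (121/5)/(-363/4) = -4/15.
[A_1PA_3] = ½·(6·(87/10−11) + (29/5)·(11−(-15/2)) + 11·(-15/2−(87/10))) = ½·(-69/5 + 1073/10 − 891/5) = -847/20, so the A_2-coordinate is 7/15.
[A_1A_2P] = ½·(6·(-9/2−(87/10)) + (-3)·(87/10−(-15/2)) + (29/5)·(-15/2−(-9/2))) = ½·(-396/5 − 243/5 − 87/5) = -363/5, so the A_3-coordinate is 4/5.
Check: -4/15 + 7/15 + 4/5 = 1.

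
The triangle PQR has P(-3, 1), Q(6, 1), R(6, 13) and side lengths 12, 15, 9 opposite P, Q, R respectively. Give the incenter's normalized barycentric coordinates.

The incenter has barycentric coordinates proportional to the opposite side lengths: (12 : 15 : 9).
Normalizing by 12+15+9 = 36 gives (1/3, 5/12, 1/4).

(1/3, 5/12, 1/4)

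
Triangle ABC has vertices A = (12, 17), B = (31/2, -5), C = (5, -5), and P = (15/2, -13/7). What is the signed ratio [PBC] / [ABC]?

1/7

[ABC] = ½·(12·(-5−(-5)) + (31/2)·(-5−17) + 5·(17−(-5))) = ½·(0 − 341 + 110) = -231/2.
[PBC] = ½·((15/2)·(-5−(-5)) + (31/2)·(-5−(-13/7)) + 5·(-13/7−(-5))) = ½·(0 − 341/7 + 110/7) = -33/2, so the ratio is (-33/2)/(-231/2) = 1/7.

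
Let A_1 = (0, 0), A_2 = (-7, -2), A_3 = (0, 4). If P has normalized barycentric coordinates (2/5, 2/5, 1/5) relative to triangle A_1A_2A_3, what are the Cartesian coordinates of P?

(-14/5, 0)

P = (2/5)·A_1 + (2/5)·A_2 + (1/5)·A_3.
x-coordinate: (2/5)·0 + (2/5)·(-7) + (1/5)·0 = -14/5.
y-coordinate: (2/5)·0 + (2/5)·(-2) + (1/5)·4 = 0.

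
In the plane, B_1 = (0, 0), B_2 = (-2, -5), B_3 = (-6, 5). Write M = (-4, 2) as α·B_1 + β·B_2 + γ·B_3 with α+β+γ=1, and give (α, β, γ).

(1/5, 1/5, 3/5)

Signed area of the reference triangle: [B_1B_2B_3] = ½·(0·(-5−5) + (-2)·(5−0) + (-6)·(0−(-5))) = ½·(0 − 10 − 30) = -20.
[MB_2B_3] = ½·((-4)·(-5−5) + (-2)·(5−2) + (-6)·(2−(-5))) = ½·(40 − 6 − 42) = -4, so the B_1-coordinate is (-4)/(-20) = 1/5.
[B_1MB_3] = ½·(0·(2−5) + (-4)·(5−0) + (-6)·(0−2)) = ½·(0 − 20 + 12) = -4, so the B_2-coordinate is 1/5.
[B_1B_2M] = ½·(0·(-5−2) + (-2)·(2−0) + (-4)·(0−(-5))) = ½·(0 − 4 − 20) = -12, so the B_3-coordinate is 3/5.
Check: 1/5 + 1/5 + 3/5 = 1.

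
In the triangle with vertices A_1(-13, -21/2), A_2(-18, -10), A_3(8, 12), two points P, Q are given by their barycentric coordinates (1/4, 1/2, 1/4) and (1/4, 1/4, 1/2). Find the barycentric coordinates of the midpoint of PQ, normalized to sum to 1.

Since both coordinate triples sum to 1, the midpoint's barycentrics are the componentwise average.
(1/4+1/4)/2 = 1/4; similarly 3/8 and 3/8.

(1/4, 3/8, 3/8)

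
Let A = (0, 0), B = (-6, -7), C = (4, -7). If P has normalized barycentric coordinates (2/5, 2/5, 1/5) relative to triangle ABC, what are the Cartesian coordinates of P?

(-8/5, -21/5)

P = (2/5)·A + (2/5)·B + (1/5)·C.
x-coordinate: (2/5)·0 + (2/5)·(-6) + (1/5)·4 = -8/5.
y-coordinate: (2/5)·0 + (2/5)·(-7) + (1/5)·(-7) = -21/5.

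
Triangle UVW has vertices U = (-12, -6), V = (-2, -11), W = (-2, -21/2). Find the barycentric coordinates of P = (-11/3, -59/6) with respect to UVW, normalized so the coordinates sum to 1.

Signed area of the reference triangle: [UVW] = ½·((-12)·(-11−(-21/2)) + (-2)·(-21/2−(-6)) + (-2)·(-6−(-11))) = ½·(6 + 9 − 10) = 5/2.
[PVW] = ½·((-11/3)·(-11−(-21/2)) + (-2)·(-21/2−(-59/6)) + (-2)·(-59/6−(-11))) = ½·(11/6 + 4/3 − 7/3) = 5/12, so the U-coordinate is (5/12)/(5/2) = 1/6.
[UPW] = ½·((-12)·(-59/6−(-21/2)) + (-11/3)·(-21/2−(-6)) + (-2)·(-6−(-59/6))) = ½·(-8 + 33/2 − 23/3) = 5/12, so the V-coordinate is 1/6.
[UVP] = ½·((-12)·(-11−(-59/6)) + (-2)·(-59/6−(-6)) + (-11/3)·(-6−(-11))) = ½·(14 + 23/3 − 55/3) = 5/3, so the W-coordinate is 2/3.

(1/6, 1/6, 2/3)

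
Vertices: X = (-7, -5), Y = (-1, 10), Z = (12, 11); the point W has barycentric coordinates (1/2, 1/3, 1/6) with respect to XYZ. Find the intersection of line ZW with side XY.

(-23/5, 1)

Line ZW meets XY where the Z-coordinate vanishes; zeroing W's Z-weight and renormalizing leaves X, Y-weights 1/2 : 1/3 → (3/5, 2/5).
So V = (3/5)·X + (2/5)·Y = (-23/5, 1).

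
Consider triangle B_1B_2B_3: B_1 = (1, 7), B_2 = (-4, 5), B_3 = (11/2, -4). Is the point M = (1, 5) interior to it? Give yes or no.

yes

Barycentric coordinates of M: (45/64, 9/64, 5/32).
The three coordinates are positive, positive, positive; a point is interior exactly when all three are positive.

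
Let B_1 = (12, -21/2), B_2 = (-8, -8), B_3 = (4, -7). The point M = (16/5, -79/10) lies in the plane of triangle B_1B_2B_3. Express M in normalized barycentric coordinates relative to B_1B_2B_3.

(1/5, 1/5, 3/5)

Signed area of the reference triangle: [B_1B_2B_3] = ½·(12·(-8−(-7)) + (-8)·(-7−(-21/2)) + 4·(-21/2−(-8))) = ½·(-12 − 28 − 10) = -25.
[MB_2B_3] = ½·((16/5)·(-8−(-7)) + (-8)·(-7−(-79/10)) + 4·(-79/10−(-8))) = ½·(-16/5 − 36/5 + 2/5) = -5, so the B_1-coordinate is (-5)/(-25) = 1/5.
[B_1MB_3] = ½·(12·(-79/10−(-7)) + (16/5)·(-7−(-21/2)) + 4·(-21/2−(-79/10))) = ½·(-54/5 + 56/5 − 52/5) = -5, so the B_2-coordinate is 1/5.
[B_1B_2M] = ½·(12·(-8−(-79/10)) + (-8)·(-79/10−(-21/2)) + (16/5)·(-21/2−(-8))) = ½·(-6/5 − 104/5 − 8) = -15, so the B_3-coordinate is 3/5.
Check: 1/5 + 1/5 + 3/5 = 1.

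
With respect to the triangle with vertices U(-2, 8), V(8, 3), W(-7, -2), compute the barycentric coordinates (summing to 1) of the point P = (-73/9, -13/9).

Signed area of the reference triangle: [UVW] = ½·((-2)·(3−(-2)) + 8·(-2−8) + (-7)·(8−3)) = ½·(-10 − 80 − 35) = -125/2.
[PVW] = ½·((-73/9)·(3−(-2)) + 8·(-2−(-13/9)) + (-7)·(-13/9−3)) = ½·(-365/9 − 40/9 + 280/9) = -125/18, so the U-coordinate is (-125/18)/(-125/2) = 1/9.
[UPW] = ½·((-2)·(-13/9−(-2)) + (-73/9)·(-2−8) + (-7)·(8−(-13/9))) = ½·(-10/9 + 730/9 − 595/9) = 125/18, so the V-coordinate is -1/9.
[UVP] = ½·((-2)·(3−(-13/9)) + 8·(-13/9−8) + (-73/9)·(8−3)) = ½·(-80/9 − 680/9 − 365/9) = -125/2, so the W-coordinate is 1.

(1/9, -1/9, 1)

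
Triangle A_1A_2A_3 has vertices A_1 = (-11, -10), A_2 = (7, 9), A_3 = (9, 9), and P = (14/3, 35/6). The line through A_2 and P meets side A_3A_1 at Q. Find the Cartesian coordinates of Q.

Barycentric coordinates of P with respect to A_1A_2A_3: (1/6, 1/2, 1/3).
On side A_3A_1 the A_2-coordinate is zero; dropping P's A_2-weight 1/2 and renormalizing the remaining 1/3 : 1/6 gives weights 2/3, 1/3 on A_3, A_1.
Q = (2/3)·(9, 9) + (1/3)·(-11, -10) = (7/3, 8/3).

(7/3, 8/3)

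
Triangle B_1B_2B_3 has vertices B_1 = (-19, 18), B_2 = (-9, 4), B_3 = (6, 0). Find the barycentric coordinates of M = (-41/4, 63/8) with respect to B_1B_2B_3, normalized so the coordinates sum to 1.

(5/16, 9/16, 1/8)

Signed area of the reference triangle: [B_1B_2B_3] = ½·((-19)·(4−0) + (-9)·(0−18) + 6·(18−4)) = ½·(-76 + 162 + 84) = 85.
[MB_2B_3] = ½·((-41/4)·(4−0) + (-9)·(0−(63/8)) + 6·(63/8−4)) = ½·(-41 + 567/8 + 93/4) = 425/16, so the B_1-coordinate is (425/16)/85 = 5/16.
[B_1MB_3] = ½·((-19)·(63/8−0) + (-41/4)·(0−18) + 6·(18−(63/8))) = ½·(-1197/8 + 369/2 + 243/4) = 765/16, so the B_2-coordinate is 9/16.
[B_1B_2M] = ½·((-19)·(4−(63/8)) + (-9)·(63/8−18) + (-41/4)·(18−4)) = ½·(589/8 + 729/8 − 287/2) = 85/8, so the B_3-coordinate is 1/8.
Check: 5/16 + 9/16 + 1/8 = 1.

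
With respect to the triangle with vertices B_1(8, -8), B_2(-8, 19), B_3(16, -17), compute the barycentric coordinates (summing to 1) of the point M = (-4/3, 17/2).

Signed area of the reference triangle: [B_1B_2B_3] = ½·(8·(19−(-17)) + (-8)·(-17−(-8)) + 16·(-8−19)) = ½·(288 + 72 − 432) = -36.
[MB_2B_3] = ½·((-4/3)·(19−(-17)) + (-8)·(-17−(17/2)) + 16·(17/2−19)) = ½·(-48 + 204 − 168) = -6, so the B_1-coordinate is (-6)/(-36) = 1/6.
[B_1MB_3] = ½·(8·(17/2−(-17)) + (-4/3)·(-17−(-8)) + 16·(-8−(17/2))) = ½·(204 + 12 − 264) = -24, so the B_2-coordinate is 2/3.
[B_1B_2M] = ½·(8·(19−(17/2)) + (-8)·(17/2−(-8)) + (-4/3)·(-8−19)) = ½·(84 − 132 + 36) = -6, so the B_3-coordinate is 1/6.

(1/6, 2/3, 1/6)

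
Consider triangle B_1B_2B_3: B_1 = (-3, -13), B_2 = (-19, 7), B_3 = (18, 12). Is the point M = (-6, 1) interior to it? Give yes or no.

Barycentric coordinates of M: (7/20, 9/20, 1/5).
The three coordinates are positive, positive, positive; a point is interior exactly when all three are positive.

yes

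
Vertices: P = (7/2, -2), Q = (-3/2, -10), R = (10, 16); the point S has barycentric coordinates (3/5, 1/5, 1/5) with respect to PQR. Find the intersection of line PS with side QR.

(17/4, 3)

Line PS meets QR where the P-coordinate vanishes; zeroing S's P-weight and renormalizing leaves Q, R-weights 1/5 : 1/5 → (1/2, 1/2).
So T = (1/2)·Q + (1/2)·R = (17/4, 3).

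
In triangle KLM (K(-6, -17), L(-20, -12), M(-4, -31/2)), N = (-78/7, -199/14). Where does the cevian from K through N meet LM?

Barycentric coordinates of N with respect to KLM: (1/7, 3/7, 3/7).
On side LM the K-coordinate is zero; dropping N's K-weight 1/7 and renormalizing the remaining 3/7 : 3/7 gives weights 1/2, 1/2 on L, M.
J = (1/2)·(-20, -12) + (1/2)·(-4, -31/2) = (-12, -55/4).

(-12, -55/4)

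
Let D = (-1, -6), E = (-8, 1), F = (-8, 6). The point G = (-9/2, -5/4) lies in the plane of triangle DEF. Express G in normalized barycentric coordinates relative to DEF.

Signed area of the reference triangle: [DEF] = ½·((-1)·(1−6) + (-8)·(6−(-6)) + (-8)·(-6−1)) = ½·(5 − 96 + 56) = -35/2.
[GEF] = ½·((-9/2)·(1−6) + (-8)·(6−(-5/4)) + (-8)·(-5/4−1)) = ½·(45/2 − 58 + 18) = -35/4, so the D-coordinate is (-35/4)/(-35/2) = 1/2.
[DGF] = ½·((-1)·(-5/4−6) + (-9/2)·(6−(-6)) + (-8)·(-6−(-5/4))) = ½·(29/4 − 54 + 38) = -35/8, so the E-coordinate is 1/4.
[DEG] = ½·((-1)·(1−(-5/4)) + (-8)·(-5/4−(-6)) + (-9/2)·(-6−1)) = ½·(-9/4 − 38 + 63/2) = -35/8, so the F-coordinate is 1/4.
Check: 1/2 + 1/4 + 1/4 = 1.

(1/2, 1/4, 1/4)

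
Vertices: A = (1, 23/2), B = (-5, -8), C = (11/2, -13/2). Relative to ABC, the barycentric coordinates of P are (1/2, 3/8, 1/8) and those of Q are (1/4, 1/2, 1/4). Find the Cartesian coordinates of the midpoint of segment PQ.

(-25/32, -13/32)

Barycentric coordinates of the midpoint are the average: (3/8, 7/16, 3/16).
Converting: (3/8)·A + (7/16)·B + (3/16)·C = (-25/32, -13/32).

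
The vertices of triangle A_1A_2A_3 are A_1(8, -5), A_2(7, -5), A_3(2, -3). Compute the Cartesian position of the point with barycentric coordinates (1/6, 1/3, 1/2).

P = (1/6)·A_1 + (1/3)·A_2 + (1/2)·A_3.
x-coordinate: (1/6)·8 + (1/3)·7 + (1/2)·2 = 14/3.
y-coordinate: (1/6)·(-5) + (1/3)·(-5) + (1/2)·(-3) = -4.

(14/3, -4)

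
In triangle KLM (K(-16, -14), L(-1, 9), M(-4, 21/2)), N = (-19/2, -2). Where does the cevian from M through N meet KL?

Barycentric coordinates of N with respect to KLM: (1/2, 1/6, 1/3).
On side KL the M-coordinate is zero; dropping N's M-weight 1/3 and renormalizing the remaining 1/2 : 1/6 gives weights 3/4, 1/4 on K, L.
J = (3/4)·(-16, -14) + (1/4)·(-1, 9) = (-49/4, -33/4).

(-49/4, -33/4)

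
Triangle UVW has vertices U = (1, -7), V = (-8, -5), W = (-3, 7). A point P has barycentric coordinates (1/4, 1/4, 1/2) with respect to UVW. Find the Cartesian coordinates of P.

P = (1/4)·U + (1/4)·V + (1/2)·W.
x-coordinate: (1/4)·1 + (1/4)·(-8) + (1/2)·(-3) = -13/4.
y-coordinate: (1/4)·(-7) + (1/4)·(-5) + (1/2)·7 = 1/2.

(-13/4, 1/2)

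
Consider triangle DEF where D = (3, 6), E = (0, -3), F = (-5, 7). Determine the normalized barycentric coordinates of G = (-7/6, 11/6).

Signed area of the reference triangle: [DEF] = ½·(3·(-3−7) + 0·(7−6) + (-5)·(6−(-3))) = ½·(-30 + 0 − 45) = -75/2.
[GEF] = ½·((-7/6)·(-3−7) + 0·(7−(11/6)) + (-5)·(11/6−(-3))) = ½·(35/3 + 0 − 145/6) = -25/4, so the D-coordinate is (-25/4)/(-75/2) = 1/6.
[DGF] = ½·(3·(11/6−7) + (-7/6)·(7−6) + (-5)·(6−(11/6))) = ½·(-31/2 − 7/6 − 125/6) = -75/4, so the E-coordinate is 1/2.
[DEG] = ½·(3·(-3−(11/6)) + 0·(11/6−6) + (-7/6)·(6−(-3))) = ½·(-29/2 + 0 − 21/2) = -25/2, so the F-coordinate is 1/3.
Check: 1/6 + 1/2 + 1/3 = 1.

(1/6, 1/2, 1/3)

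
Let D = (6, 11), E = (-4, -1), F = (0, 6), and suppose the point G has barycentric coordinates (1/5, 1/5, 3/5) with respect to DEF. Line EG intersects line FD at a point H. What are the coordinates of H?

(3/2, 29/4)

Line EG meets FD where the E-coordinate vanishes; zeroing G's E-weight and renormalizing leaves F, D-weights 3/5 : 1/5 → (3/4, 1/4).
So H = (3/4)·F + (1/4)·D = (3/2, 29/4).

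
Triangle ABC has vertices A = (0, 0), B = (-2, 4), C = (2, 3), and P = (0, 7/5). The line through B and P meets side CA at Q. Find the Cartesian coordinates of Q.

(1/2, 3/4)

Barycentric coordinates of P with respect to ABC: (3/5, 1/5, 1/5).
On side CA the B-coordinate is zero; dropping P's B-weight 1/5 and renormalizing the remaining 1/5 : 3/5 gives weights 1/4, 3/4 on C, A.
Q = (1/4)·(2, 3) + (3/4)·(0, 0) = (1/2, 3/4).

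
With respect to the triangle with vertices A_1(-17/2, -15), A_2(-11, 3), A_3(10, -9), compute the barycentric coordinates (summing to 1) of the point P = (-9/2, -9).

Signed area of the reference triangle: [A_1A_2A_3] = ½·((-17/2)·(3−(-9)) + (-11)·(-9−(-15)) + 10·(-15−3)) = ½·(-102 − 66 − 180) = -174.
[PA_2A_3] = ½·((-9/2)·(3−(-9)) + (-11)·(-9−(-9)) + 10·(-9−3)) = ½·(-54 + 0 − 120) = -87, so the A_1-coordinate is (-87)/(-174) = 1/2.
[A_1PA_3] = ½·((-17/2)·(-9−(-9)) + (-9/2)·(-9−(-15)) + 10·(-15−(-9))) = ½·(0 − 27 − 60) = -87/2, so the A_2-coordinate is 1/4.
[A_1A_2P] = ½·((-17/2)·(3−(-9)) + (-11)·(-9−(-15)) + (-9/2)·(-15−3)) = ½·(-102 − 66 + 81) = -87/2, so the A_3-coordinate is 1/4.

(1/2, 1/4, 1/4)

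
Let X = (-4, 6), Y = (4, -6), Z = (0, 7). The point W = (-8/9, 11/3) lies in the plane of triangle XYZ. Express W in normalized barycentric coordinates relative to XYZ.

Signed area of the reference triangle: [XYZ] = ½·((-4)·(-6−7) + 4·(7−6) + 0·(6−(-6))) = ½·(52 + 4 + 0) = 28.
[WYZ] = ½·((-8/9)·(-6−7) + 4·(7−(11/3)) + 0·(11/3−(-6))) = ½·(104/9 + 40/3 + 0) = 112/9, so the X-coordinate is (112/9)/28 = 4/9.
[XWZ] = ½·((-4)·(11/3−7) + (-8/9)·(7−6) + 0·(6−(11/3))) = ½·(40/3 − 8/9 + 0) = 56/9, so the Y-coordinate is 2/9.
[XYW] = ½·((-4)·(-6−(11/3)) + 4·(11/3−6) + (-8/9)·(6−(-6))) = ½·(116/3 − 28/3 − 32/3) = 28/3, so the Z-coordinate is 1/3.
Check: 4/9 + 2/9 + 1/3 = 1.

(4/9, 2/9, 1/3)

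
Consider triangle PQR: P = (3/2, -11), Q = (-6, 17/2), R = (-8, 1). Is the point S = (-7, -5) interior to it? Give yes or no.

Barycentric coordinates of S: (26/127, -60/127, 161/127).
The three coordinates are positive, negative, positive; a point is interior exactly when all three are positive.

no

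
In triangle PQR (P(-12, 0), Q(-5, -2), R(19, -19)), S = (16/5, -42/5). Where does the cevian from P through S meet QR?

Barycentric coordinates of S with respect to PQR: (1/5, 2/5, 2/5).
On side QR the P-coordinate is zero; dropping S's P-weight 1/5 and renormalizing the remaining 2/5 : 2/5 gives weights 1/2, 1/2 on Q, R.
T = (1/2)·(-5, -2) + (1/2)·(19, -19) = (7, -21/2).

(7, -21/2)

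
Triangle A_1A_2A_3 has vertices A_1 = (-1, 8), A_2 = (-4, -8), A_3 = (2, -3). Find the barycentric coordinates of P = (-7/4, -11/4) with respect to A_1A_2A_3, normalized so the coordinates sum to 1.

(1/4, 1/2, 1/4)

Signed area of the reference triangle: [A_1A_2A_3] = ½·((-1)·(-8−(-3)) + (-4)·(-3−8) + 2·(8−(-8))) = ½·(5 + 44 + 32) = 81/2.
[PA_2A_3] = ½·((-7/4)·(-8−(-3)) + (-4)·(-3−(-11/4)) + 2·(-11/4−(-8))) = ½·(35/4 + 1 + 21/2) = 81/8, so the A_1-coordinate is (81/8)/(81/2) = 1/4.
[A_1PA_3] = ½·((-1)·(-11/4−(-3)) + (-7/4)·(-3−8) + 2·(8−(-11/4))) = ½·(-1/4 + 77/4 + 43/2) = 81/4, so the A_2-coordinate is 1/2.
[A_1A_2P] = ½·((-1)·(-8−(-11/4)) + (-4)·(-11/4−8) + (-7/4)·(8−(-8))) = ½·(21/4 + 43 − 28) = 81/8, so the A_3-coordinate is 1/4.
Check: 1/4 + 1/2 + 1/4 = 1.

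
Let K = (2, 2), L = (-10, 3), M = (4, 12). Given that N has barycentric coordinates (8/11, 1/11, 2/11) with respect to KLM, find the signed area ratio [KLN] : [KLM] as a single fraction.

The signed ratio [KLN]/[KLM] equals the barycentric coordinate of N at vertex M, which is 2/11.

2/11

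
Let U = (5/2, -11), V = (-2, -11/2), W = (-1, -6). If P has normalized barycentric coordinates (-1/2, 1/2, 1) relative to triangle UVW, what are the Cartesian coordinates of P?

P = (-1/2)·U + (1/2)·V + 1·W.
x-coordinate: (-1/2)·(5/2) + (1/2)·(-2) + 1·(-1) = -13/4.
y-coordinate: (-1/2)·(-11) + (1/2)·(-11/2) + 1·(-6) = -13/4.

(-13/4, -13/4)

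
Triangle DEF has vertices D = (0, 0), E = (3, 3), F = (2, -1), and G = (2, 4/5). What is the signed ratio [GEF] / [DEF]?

1/5

[DEF] = ½·(0·(3−(-1)) + 3·(-1−0) + 2·(0−3)) = ½·(0 − 3 − 6) = -9/2.
[GEF] = ½·(2·(3−(-1)) + 3·(-1−(4/5)) + 2·(4/5−3)) = ½·(8 − 27/5 − 22/5) = -9/10, so the ratio is (-9/10)/(-9/2) = 1/5.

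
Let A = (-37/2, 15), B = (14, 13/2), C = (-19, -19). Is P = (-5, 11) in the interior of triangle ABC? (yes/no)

yes

Barycentric coordinates of P: (844/1479, 1844/4437, 61/4437).
The three coordinates are positive, positive, positive; a point is interior exactly when all three are positive.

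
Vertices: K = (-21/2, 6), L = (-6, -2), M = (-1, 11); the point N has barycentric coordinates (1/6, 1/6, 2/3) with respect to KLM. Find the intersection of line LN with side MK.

Line LN meets MK where the L-coordinate vanishes; zeroing N's L-weight and renormalizing leaves M, K-weights 2/3 : 1/6 → (4/5, 1/5).
So J = (4/5)·M + (1/5)·K = (-29/10, 10).

(-29/10, 10)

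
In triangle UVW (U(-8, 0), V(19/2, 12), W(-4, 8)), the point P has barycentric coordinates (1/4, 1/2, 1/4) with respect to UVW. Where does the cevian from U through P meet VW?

(5, 32/3)

Line UP meets VW where the U-coordinate vanishes; zeroing P's U-weight and renormalizing leaves V, W-weights 1/2 : 1/4 → (2/3, 1/3).
So Q = (2/3)·V + (1/3)·W = (5, 32/3).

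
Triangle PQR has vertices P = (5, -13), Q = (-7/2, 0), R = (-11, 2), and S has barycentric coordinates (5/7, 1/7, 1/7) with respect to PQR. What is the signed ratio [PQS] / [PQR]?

The signed ratio [PQS]/[PQR] equals the barycentric coordinate of S at vertex R, which is 1/7.

1/7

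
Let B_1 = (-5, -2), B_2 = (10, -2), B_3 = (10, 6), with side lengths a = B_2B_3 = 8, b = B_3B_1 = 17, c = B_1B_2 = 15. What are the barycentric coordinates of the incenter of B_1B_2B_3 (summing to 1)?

The incenter has barycentric coordinates proportional to the opposite side lengths: (8 : 17 : 15).
Normalizing by 8+17+15 = 40 gives (1/5, 17/40, 3/8).

(1/5, 17/40, 3/8)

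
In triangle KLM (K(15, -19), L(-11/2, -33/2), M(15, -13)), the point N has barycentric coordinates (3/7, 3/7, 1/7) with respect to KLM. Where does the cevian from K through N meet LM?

Line KN meets LM where the K-coordinate vanishes; zeroing N's K-weight and renormalizing leaves L, M-weights 3/7 : 1/7 → (3/4, 1/4).
So J = (3/4)·L + (1/4)·M = (-3/8, -125/8).

(-3/8, -125/8)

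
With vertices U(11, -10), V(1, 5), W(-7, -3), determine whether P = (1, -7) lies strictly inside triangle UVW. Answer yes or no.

Barycentric coordinates of P: (12/25, -2/25, 3/5).
The three coordinates are positive, negative, positive; a point is interior exactly when all three are positive.

no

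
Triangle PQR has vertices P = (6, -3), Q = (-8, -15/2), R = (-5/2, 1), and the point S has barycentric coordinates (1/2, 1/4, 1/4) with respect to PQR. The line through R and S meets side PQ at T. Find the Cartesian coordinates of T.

Line RS meets PQ where the R-coordinate vanishes; zeroing S's R-weight and renormalizing leaves P, Q-weights 1/2 : 1/4 → (2/3, 1/3).
So T = (2/3)·P + (1/3)·Q = (4/3, -9/2).

(4/3, -9/2)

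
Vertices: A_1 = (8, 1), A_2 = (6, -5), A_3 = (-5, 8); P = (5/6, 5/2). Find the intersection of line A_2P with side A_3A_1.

(-7/4, 25/4)

Barycentric coordinates of P with respect to A_1A_2A_3: (1/6, 1/3, 1/2).
On side A_3A_1 the A_2-coordinate is zero; dropping P's A_2-weight 1/3 and renormalizing the remaining 1/2 : 1/6 gives weights 3/4, 1/4 on A_3, A_1.
Q = (3/4)·(-5, 8) + (1/4)·(8, 1) = (-7/4, 25/4).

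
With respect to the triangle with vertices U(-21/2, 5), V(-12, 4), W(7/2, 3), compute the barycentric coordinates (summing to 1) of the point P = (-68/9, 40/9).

Signed area of the reference triangle: [UVW] = ½·((-21/2)·(4−3) + (-12)·(3−5) + (7/2)·(5−4)) = ½·(-21/2 + 24 + 7/2) = 17/2.
[PVW] = ½·((-68/9)·(4−3) + (-12)·(3−(40/9)) + (7/2)·(40/9−4)) = ½·(-68/9 + 52/3 + 14/9) = 17/3, so the U-coordinate is (17/3)/(17/2) = 2/3.
[UPW] = ½·((-21/2)·(40/9−3) + (-68/9)·(3−5) + (7/2)·(5−(40/9))) = ½·(-91/6 + 136/9 + 35/18) = 17/18, so the V-coordinate is 1/9.
[UVP] = ½·((-21/2)·(4−(40/9)) + (-12)·(40/9−5) + (-68/9)·(5−4)) = ½·(14/3 + 20/3 − 68/9) = 17/9, so the W-coordinate is 2/9.

(2/3, 1/9, 2/9)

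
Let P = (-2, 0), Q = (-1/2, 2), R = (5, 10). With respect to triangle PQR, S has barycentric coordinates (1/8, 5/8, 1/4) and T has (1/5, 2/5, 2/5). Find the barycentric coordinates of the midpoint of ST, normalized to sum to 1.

Since both coordinate triples sum to 1, the midpoint's barycentrics are the componentwise average.
(1/8+1/5)/2 = 13/80; similarly 41/80 and 13/40.

(13/80, 41/80, 13/40)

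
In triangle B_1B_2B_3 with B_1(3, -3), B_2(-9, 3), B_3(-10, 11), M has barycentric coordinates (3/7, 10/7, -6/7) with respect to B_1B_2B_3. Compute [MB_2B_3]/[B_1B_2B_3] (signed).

The signed ratio [MB_2B_3]/[B_1B_2B_3] equals the barycentric coordinate of M at vertex B_1, which is 3/7.

3/7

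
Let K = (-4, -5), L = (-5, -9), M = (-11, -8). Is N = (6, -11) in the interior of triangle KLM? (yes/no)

Barycentric coordinates of N: (-1/25, 72/25, -46/25).
The three coordinates are negative, positive, negative; a point is interior exactly when all three are positive.

no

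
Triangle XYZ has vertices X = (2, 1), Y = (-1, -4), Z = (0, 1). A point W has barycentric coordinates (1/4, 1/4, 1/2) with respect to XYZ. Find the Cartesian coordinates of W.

(1/4, -1/4)

W = (1/4)·X + (1/4)·Y + (1/2)·Z.
x-coordinate: (1/4)·2 + (1/4)·(-1) + (1/2)·0 = 1/4.
y-coordinate: (1/4)·1 + (1/4)·(-4) + (1/2)·1 = -1/4.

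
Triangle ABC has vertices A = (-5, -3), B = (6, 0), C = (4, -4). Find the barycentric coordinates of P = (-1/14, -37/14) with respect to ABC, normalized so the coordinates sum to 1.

Signed area of the reference triangle: [ABC] = ½·((-5)·(0−(-4)) + 6·(-4−(-3)) + 4·(-3−0)) = ½·(-20 − 6 − 12) = -19.
[PBC] = ½·((-1/14)·(0−(-4)) + 6·(-4−(-37/14)) + 4·(-37/14−0)) = ½·(-2/7 − 57/7 − 74/7) = -19/2, so the A-coordinate is (-19/2)/(-19) = 1/2.
[APC] = ½·((-5)·(-37/14−(-4)) + (-1/14)·(-4−(-3)) + 4·(-3−(-37/14))) = ½·(-95/14 + 1/14 − 10/7) = -57/14, so the B-coordinate is 3/14.
[ABP] = ½·((-5)·(0−(-37/14)) + 6·(-37/14−(-3)) + (-1/14)·(-3−0)) = ½·(-185/14 + 15/7 + 3/14) = -38/7, so the C-coordinate is 2/7.

(1/2, 3/14, 2/7)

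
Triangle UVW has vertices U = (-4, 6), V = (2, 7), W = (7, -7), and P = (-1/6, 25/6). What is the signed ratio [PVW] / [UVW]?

[UVW] = ½·((-4)·(7−(-7)) + 2·(-7−6) + 7·(6−7)) = ½·(-56 − 26 − 7) = -89/2.
[PVW] = ½·((-1/6)·(7−(-7)) + 2·(-7−(25/6)) + 7·(25/6−7)) = ½·(-7/3 − 67/3 − 119/6) = -89/4, so the ratio is (-89/4)/(-89/2) = 1/2.

1/2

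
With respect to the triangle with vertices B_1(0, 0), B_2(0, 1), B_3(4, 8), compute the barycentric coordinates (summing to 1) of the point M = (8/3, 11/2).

Signed area of the reference triangle: [B_1B_2B_3] = ½·(0·(1−8) + 0·(8−0) + 4·(0−1)) = ½·(0 + 0 − 4) = -2.
[MB_2B_3] = ½·((8/3)·(1−8) + 0·(8−(11/2)) + 4·(11/2−1)) = ½·(-56/3 + 0 + 18) = -1/3, so the B_1-coordinate is (-1/3)/(-2) = 1/6.
[B_1MB_3] = ½·(0·(11/2−8) + (8/3)·(8−0) + 4·(0−(11/2))) = ½·(0 + 64/3 − 22) = -1/3, so the B_2-coordinate is 1/6.
[B_1B_2M] = ½·(0·(1−(11/2)) + 0·(11/2−0) + (8/3)·(0−1)) = ½·(0 + 0 − 8/3) = -4/3, so the B_3-coordinate is 2/3.
Check: 1/6 + 1/6 + 2/3 = 1.

(1/6, 1/6, 2/3)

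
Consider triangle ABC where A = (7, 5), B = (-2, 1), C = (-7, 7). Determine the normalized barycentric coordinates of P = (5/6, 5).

(1/2, 1/6, 1/3)

Signed area of the reference triangle: [ABC] = ½·(7·(1−7) + (-2)·(7−5) + (-7)·(5−1)) = ½·(-42 − 4 − 28) = -37.
[PBC] = ½·((5/6)·(1−7) + (-2)·(7−5) + (-7)·(5−1)) = ½·(-5 − 4 − 28) = -37/2, so the A-coordinate is (-37/2)/(-37) = 1/2.
[APC] = ½·(7·(5−7) + (5/6)·(7−5) + (-7)·(5−5)) = ½·(-14 + 5/3 + 0) = -37/6, so the B-coordinate is 1/6.
[ABP] = ½·(7·(1−5) + (-2)·(5−5) + (5/6)·(5−1)) = ½·(-28 + 0 + 10/3) = -37/3, so the C-coordinate is 1/3.
Check: 1/2 + 1/6 + 1/3 = 1.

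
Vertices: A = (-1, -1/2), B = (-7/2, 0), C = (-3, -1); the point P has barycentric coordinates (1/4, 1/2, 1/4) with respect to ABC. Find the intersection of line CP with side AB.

Line CP meets AB where the C-coordinate vanishes; zeroing P's C-weight and renormalizing leaves A, B-weights 1/4 : 1/2 → (1/3, 2/3).
So Q = (1/3)·A + (2/3)·B = (-8/3, -1/6).

(-8/3, -1/6)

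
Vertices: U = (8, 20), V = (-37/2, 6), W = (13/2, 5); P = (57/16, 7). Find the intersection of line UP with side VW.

(41/14, 36/7)

Barycentric coordinates of P with respect to UVW: (1/8, 1/8, 3/4).
On side VW the U-coordinate is zero; dropping P's U-weight 1/8 and renormalizing the remaining 1/8 : 3/4 gives weights 1/7, 6/7 on V, W.
Q = (1/7)·(-37/2, 6) + (6/7)·(13/2, 5) = (41/14, 36/7).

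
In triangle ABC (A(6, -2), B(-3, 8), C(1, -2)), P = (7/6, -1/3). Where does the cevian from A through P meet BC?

Barycentric coordinates of P with respect to ABC: (1/6, 1/6, 2/3).
On side BC the A-coordinate is zero; dropping P's A-weight 1/6 and renormalizing the remaining 1/6 : 2/3 gives weights 1/5, 4/5 on B, C.
Q = (1/5)·(-3, 8) + (4/5)·(1, -2) = (1/5, 0).

(1/5, 0)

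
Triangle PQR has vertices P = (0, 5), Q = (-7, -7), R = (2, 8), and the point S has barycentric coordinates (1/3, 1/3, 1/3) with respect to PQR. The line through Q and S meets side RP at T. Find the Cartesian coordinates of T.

(1, 13/2)

Line QS meets RP where the Q-coordinate vanishes; zeroing S's Q-weight and renormalizing leaves R, P-weights 1/3 : 1/3 → (1/2, 1/2).
So T = (1/2)·R + (1/2)·P = (1, 13/2).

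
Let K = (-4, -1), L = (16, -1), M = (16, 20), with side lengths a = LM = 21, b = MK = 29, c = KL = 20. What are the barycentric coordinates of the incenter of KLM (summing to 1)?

(3/10, 29/70, 2/7)

The incenter has barycentric coordinates proportional to the opposite side lengths: (21 : 29 : 20).
Normalizing by 21+29+20 = 70 gives (3/10, 29/70, 2/7).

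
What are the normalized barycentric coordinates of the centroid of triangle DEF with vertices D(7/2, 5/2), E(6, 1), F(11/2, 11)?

(1/3, 1/3, 1/3)

The centroid is the average of the vertices, so each weight is 1/3.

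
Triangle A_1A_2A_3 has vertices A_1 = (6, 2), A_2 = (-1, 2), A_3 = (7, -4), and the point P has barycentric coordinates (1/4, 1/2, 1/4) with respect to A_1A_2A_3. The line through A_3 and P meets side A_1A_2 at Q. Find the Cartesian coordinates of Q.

(4/3, 2)

Line A_3P meets A_1A_2 where the A_3-coordinate vanishes; zeroing P's A_3-weight and renormalizing leaves A_1, A_2-weights 1/4 : 1/2 → (1/3, 2/3).
So Q = (1/3)·A_1 + (2/3)·A_2 = (4/3, 2).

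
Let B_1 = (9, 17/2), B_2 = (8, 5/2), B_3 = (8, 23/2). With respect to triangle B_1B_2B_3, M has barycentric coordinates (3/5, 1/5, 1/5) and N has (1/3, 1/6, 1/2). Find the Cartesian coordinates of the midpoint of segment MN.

(127/15, 169/20)

Barycentric coordinates of the midpoint are the average: (7/15, 11/60, 7/20).
Converting: (7/15)·B_1 + (11/60)·B_2 + (7/20)·B_3 = (127/15, 169/20).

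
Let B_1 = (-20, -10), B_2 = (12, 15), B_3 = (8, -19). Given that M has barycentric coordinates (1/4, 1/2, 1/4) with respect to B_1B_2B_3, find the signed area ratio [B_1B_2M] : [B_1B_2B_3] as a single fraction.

1/4

The signed ratio [B_1B_2M]/[B_1B_2B_3] equals the barycentric coordinate of M at vertex B_3, which is 1/4.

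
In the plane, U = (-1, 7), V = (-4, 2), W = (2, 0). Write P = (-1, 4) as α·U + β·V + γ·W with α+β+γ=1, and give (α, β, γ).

Signed area of the reference triangle: [UVW] = ½·((-1)·(2−0) + (-4)·(0−7) + 2·(7−2)) = ½·(-2 + 28 + 10) = 18.
[PVW] = ½·((-1)·(2−0) + (-4)·(0−4) + 2·(4−2)) = ½·(-2 + 16 + 4) = 9, so the U-coordinate is 9/18 = 1/2.
[UPW] = ½·((-1)·(4−0) + (-1)·(0−7) + 2·(7−4)) = ½·(-4 + 7 + 6) = 9/2, so the V-coordinate is 1/4.
[UVP] = ½·((-1)·(2−4) + (-4)·(4−7) + (-1)·(7−2)) = ½·(2 + 12 − 5) = 9/2, so the W-coordinate is 1/4.

(1/2, 1/4, 1/4)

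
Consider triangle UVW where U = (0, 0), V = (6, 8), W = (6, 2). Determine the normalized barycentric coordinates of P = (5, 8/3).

(1/6, 1/6, 2/3)

Signed area of the reference triangle: [UVW] = ½·(0·(8−2) + 6·(2−0) + 6·(0−8)) = ½·(0 + 12 − 48) = -18.
[PVW] = ½·(5·(8−2) + 6·(2−(8/3)) + 6·(8/3−8)) = ½·(30 − 4 − 32) = -3, so the U-coordinate is (-3)/(-18) = 1/6.
[UPW] = ½·(0·(8/3−2) + 5·(2−0) + 6·(0−(8/3))) = ½·(0 + 10 − 16) = -3, so the V-coordinate is 1/6.
[UVP] = ½·(0·(8−(8/3)) + 6·(8/3−0) + 5·(0−8)) = ½·(0 + 16 − 40) = -12, so the W-coordinate is 2/3.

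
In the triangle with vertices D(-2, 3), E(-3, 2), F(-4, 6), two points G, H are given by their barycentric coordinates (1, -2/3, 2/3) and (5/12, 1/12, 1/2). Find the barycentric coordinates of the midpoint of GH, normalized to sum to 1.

(17/24, -7/24, 7/12)

Since both coordinate triples sum to 1, the midpoint's barycentrics are the componentwise average.
(1+5/12)/2 = 17/24; similarly -7/24 and 7/12.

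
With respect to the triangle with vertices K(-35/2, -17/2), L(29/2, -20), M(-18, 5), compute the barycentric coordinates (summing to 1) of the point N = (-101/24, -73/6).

(1/2, 5/12, 1/12)

Signed area of the reference triangle: [KLM] = ½·((-35/2)·(-20−5) + (29/2)·(5−(-17/2)) + (-18)·(-17/2−(-20))) = ½·(875/2 + 783/4 − 207) = 1705/8.
[NLM] = ½·((-101/24)·(-20−5) + (29/2)·(5−(-73/6)) + (-18)·(-73/6−(-20))) = ½·(2525/24 + 2987/12 − 141) = 1705/16, so the K-coordinate is (1705/16)/(1705/8) = 1/2.
[KNM] = ½·((-35/2)·(-73/6−5) + (-101/24)·(5−(-17/2)) + (-18)·(-17/2−(-73/6))) = ½·(3605/12 − 909/16 − 66) = 8525/96, so the L-coordinate is 5/12.
[KLN] = ½·((-35/2)·(-20−(-73/6)) + (29/2)·(-73/6−(-17/2)) + (-101/24)·(-17/2−(-20))) = ½·(1645/12 − 319/6 − 2323/48) = 1705/96, so the M-coordinate is 1/12.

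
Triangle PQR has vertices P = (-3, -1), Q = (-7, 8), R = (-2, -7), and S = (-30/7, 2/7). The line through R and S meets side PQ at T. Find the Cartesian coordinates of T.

(-6, 23/4)

Barycentric coordinates of S with respect to PQR: (1/7, 3/7, 3/7).
On side PQ the R-coordinate is zero; dropping S's R-weight 3/7 and renormalizing the remaining 1/7 : 3/7 gives weights 1/4, 3/4 on P, Q.
T = (1/4)·(-3, -1) + (3/4)·(-7, 8) = (-6, 23/4).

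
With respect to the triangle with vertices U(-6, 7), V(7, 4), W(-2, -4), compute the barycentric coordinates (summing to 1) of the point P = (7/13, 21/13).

Signed area of the reference triangle: [UVW] = ½·((-6)·(4−(-4)) + 7·(-4−7) + (-2)·(7−4)) = ½·(-48 − 77 − 6) = -131/2.
[PVW] = ½·((7/13)·(4−(-4)) + 7·(-4−(21/13)) + (-2)·(21/13−4)) = ½·(56/13 − 511/13 + 62/13) = -393/26, so the U-coordinate is (-393/26)/(-131/2) = 3/13.
[UPW] = ½·((-6)·(21/13−(-4)) + (7/13)·(-4−7) + (-2)·(7−(21/13))) = ½·(-438/13 − 77/13 − 140/13) = -655/26, so the V-coordinate is 5/13.
[UVP] = ½·((-6)·(4−(21/13)) + 7·(21/13−7) + (7/13)·(7−4)) = ½·(-186/13 − 490/13 + 21/13) = -655/26, so the W-coordinate is 5/13.
Check: 3/13 + 5/13 + 5/13 = 1.

(3/13, 5/13, 5/13)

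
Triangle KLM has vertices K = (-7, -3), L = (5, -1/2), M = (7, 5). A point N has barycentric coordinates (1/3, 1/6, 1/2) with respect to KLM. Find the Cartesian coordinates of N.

(2, 17/12)

N = (1/3)·K + (1/6)·L + (1/2)·M.
x-coordinate: (1/3)·(-7) + (1/6)·5 + (1/2)·7 = 2.
y-coordinate: (1/3)·(-3) + (1/6)·(-1/2) + (1/2)·5 = 17/12.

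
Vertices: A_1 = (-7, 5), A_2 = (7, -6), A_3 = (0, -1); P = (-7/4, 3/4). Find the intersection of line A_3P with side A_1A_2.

Barycentric coordinates of P with respect to A_1A_2A_3: (1/2, 1/4, 1/4).
On side A_1A_2 the A_3-coordinate is zero; dropping P's A_3-weight 1/4 and renormalizing the remaining 1/2 : 1/4 gives weights 2/3, 1/3 on A_1, A_2.
Q = (2/3)·(-7, 5) + (1/3)·(7, -6) = (-7/3, 4/3).

(-7/3, 4/3)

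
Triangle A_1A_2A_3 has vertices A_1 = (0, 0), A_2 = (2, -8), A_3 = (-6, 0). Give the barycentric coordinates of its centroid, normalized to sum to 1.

The centroid is the average of the vertices, so each weight is 1/3.

(1/3, 1/3, 1/3)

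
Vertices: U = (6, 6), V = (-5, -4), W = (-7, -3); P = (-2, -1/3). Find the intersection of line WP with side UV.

(1/2, 1)

Barycentric coordinates of P with respect to UVW: (1/3, 1/3, 1/3).
On side UV the W-coordinate is zero; dropping P's W-weight 1/3 and renormalizing the remaining 1/3 : 1/3 gives weights 1/2, 1/2 on U, V.
Q = (1/2)·(6, 6) + (1/2)·(-5, -4) = (1/2, 1).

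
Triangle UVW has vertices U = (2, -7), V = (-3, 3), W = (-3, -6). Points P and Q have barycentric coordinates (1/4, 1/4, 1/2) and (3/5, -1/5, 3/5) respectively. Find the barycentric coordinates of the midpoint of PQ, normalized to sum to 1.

Since both coordinate triples sum to 1, the midpoint's barycentrics are the componentwise average.
(1/4+3/5)/2 = 17/40; similarly 1/40 and 11/20.

(17/40, 1/40, 11/20)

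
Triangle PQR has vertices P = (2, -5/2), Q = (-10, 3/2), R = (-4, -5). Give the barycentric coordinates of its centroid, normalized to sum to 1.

The centroid is the average of the vertices, so each weight is 1/3.

(1/3, 1/3, 1/3)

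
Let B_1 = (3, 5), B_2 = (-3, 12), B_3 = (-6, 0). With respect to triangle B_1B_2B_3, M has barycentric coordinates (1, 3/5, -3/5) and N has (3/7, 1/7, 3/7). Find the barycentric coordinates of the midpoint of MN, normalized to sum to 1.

Since both coordinate triples sum to 1, the midpoint's barycentrics are the componentwise average.
(1+3/7)/2 = 5/7; similarly 13/35 and -3/35.

(5/7, 13/35, -3/35)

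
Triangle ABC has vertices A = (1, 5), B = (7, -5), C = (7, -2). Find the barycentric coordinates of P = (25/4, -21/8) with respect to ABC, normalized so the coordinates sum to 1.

Signed area of the reference triangle: [ABC] = ½·(1·(-5−(-2)) + 7·(-2−5) + 7·(5−(-5))) = ½·(-3 − 49 + 70) = 9.
[PBC] = ½·((25/4)·(-5−(-2)) + 7·(-2−(-21/8)) + 7·(-21/8−(-5))) = ½·(-75/4 + 35/8 + 133/8) = 9/8, so the A-coordinate is (9/8)/9 = 1/8.
[APC] = ½·(1·(-21/8−(-2)) + (25/4)·(-2−5) + 7·(5−(-21/8))) = ½·(-5/8 − 175/4 + 427/8) = 9/2, so the B-coordinate is 1/2.
[ABP] = ½·(1·(-5−(-21/8)) + 7·(-21/8−5) + (25/4)·(5−(-5))) = ½·(-19/8 − 427/8 + 125/2) = 27/8, so the C-coordinate is 3/8.
Check: 1/8 + 1/2 + 3/8 = 1.

(1/8, 1/2, 3/8)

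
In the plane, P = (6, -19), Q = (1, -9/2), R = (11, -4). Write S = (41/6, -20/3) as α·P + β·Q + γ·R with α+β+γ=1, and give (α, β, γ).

(1/6, 1/3, 1/2)

Signed area of the reference triangle: [PQR] = ½·(6·(-9/2−(-4)) + 1·(-4−(-19)) + 11·(-19−(-9/2))) = ½·(-3 + 15 − 319/2) = -295/4.
[SQR] = ½·((41/6)·(-9/2−(-4)) + 1·(-4−(-20/3)) + 11·(-20/3−(-9/2))) = ½·(-41/12 + 8/3 − 143/6) = -295/24, so the P-coordinate is (-295/24)/(-295/4) = 1/6.
[PSR] = ½·(6·(-20/3−(-4)) + (41/6)·(-4−(-19)) + 11·(-19−(-20/3))) = ½·(-16 + 205/2 − 407/3) = -295/12, so the Q-coordinate is 1/3.
[PQS] = ½·(6·(-9/2−(-20/3)) + 1·(-20/3−(-19)) + (41/6)·(-19−(-9/2))) = ½·(13 + 37/3 − 1189/12) = -295/8, so the R-coordinate is 1/2.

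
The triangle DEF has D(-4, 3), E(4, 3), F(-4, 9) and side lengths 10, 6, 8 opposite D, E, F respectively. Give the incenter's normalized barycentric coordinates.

(5/12, 1/4, 1/3)

The incenter has barycentric coordinates proportional to the opposite side lengths: (10 : 6 : 8).
Normalizing by 10+6+8 = 24 gives (5/12, 1/4, 1/3).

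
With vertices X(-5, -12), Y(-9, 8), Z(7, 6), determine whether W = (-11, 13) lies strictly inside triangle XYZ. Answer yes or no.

no

Barycentric coordinates of W: (-19/78, 17/13, -5/78).
The three coordinates are negative, positive, negative; a point is interior exactly when all three are positive.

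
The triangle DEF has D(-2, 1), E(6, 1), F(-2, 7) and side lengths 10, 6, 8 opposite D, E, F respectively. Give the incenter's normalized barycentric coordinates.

The incenter has barycentric coordinates proportional to the opposite side lengths: (10 : 6 : 8).
Normalizing by 10+6+8 = 24 gives (5/12, 1/4, 1/3).

(5/12, 1/4, 1/3)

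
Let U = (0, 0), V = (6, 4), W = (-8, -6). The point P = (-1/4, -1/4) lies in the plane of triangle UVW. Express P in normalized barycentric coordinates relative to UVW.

Signed area of the reference triangle: [UVW] = ½·(0·(4−(-6)) + 6·(-6−0) + (-8)·(0−4)) = ½·(0 − 36 + 32) = -2.
[PVW] = ½·((-1/4)·(4−(-6)) + 6·(-6−(-1/4)) + (-8)·(-1/4−4)) = ½·(-5/2 − 69/2 + 34) = -3/2, so the U-coordinate is (-3/2)/(-2) = 3/4.
[UPW] = ½·(0·(-1/4−(-6)) + (-1/4)·(-6−0) + (-8)·(0−(-1/4))) = ½·(0 + 3/2 − 2) = -1/4, so the V-coordinate is 1/8.
[UVP] = ½·(0·(4−(-1/4)) + 6·(-1/4−0) + (-1/4)·(0−4)) = ½·(0 − 3/2 + 1) = -1/4, so the W-coordinate is 1/8.

(3/4, 1/8, 1/8)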